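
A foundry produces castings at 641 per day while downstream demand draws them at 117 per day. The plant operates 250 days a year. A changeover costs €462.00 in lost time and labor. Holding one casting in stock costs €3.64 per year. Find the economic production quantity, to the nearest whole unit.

Annual demand D = 117 × 250 = 29,250.
Production build-up factor (1 − d/p) = 1 − 117/641 = 0.8175.
Q* = √(2DS / (H(1 − d/p))) = √(2 × 29,250 × 462 / (3.64 × 0.8175)).
= √(27,027,000 / 2.9756) ≈ 3013.780.

Q* ≈ 3,014 castings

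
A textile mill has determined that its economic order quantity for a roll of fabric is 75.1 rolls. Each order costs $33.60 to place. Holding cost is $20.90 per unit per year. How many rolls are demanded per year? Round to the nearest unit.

Invert the EOQ relation Q*² = 2DS/H.
From Q* = √(2DS/H): D = Q*²H / (2S) = 75.1² × 20.9 / (2 × 33.6) = 1754.110.

D ≈ 1,754 rolls per year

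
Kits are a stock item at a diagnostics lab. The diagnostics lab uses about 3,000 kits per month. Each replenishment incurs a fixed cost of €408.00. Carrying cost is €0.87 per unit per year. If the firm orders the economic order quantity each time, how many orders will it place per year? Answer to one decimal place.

Annual demand D = 3,000 × 12 = 36,000.
EOQ = √(2DS/H) = √(2 × 36,000 × 408 / 0.87) ≈ 5810.81.
Orders per year = D / Q* = 36,000 / 5810.81 ≈ 6.195.

N ≈ 6.2 orders per year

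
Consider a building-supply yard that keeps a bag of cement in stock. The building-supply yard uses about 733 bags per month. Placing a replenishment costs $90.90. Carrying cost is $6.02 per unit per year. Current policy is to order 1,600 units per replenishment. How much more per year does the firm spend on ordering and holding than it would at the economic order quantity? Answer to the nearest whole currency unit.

Extra cost ≈ $2,213 per year

Annual demand D = 733 × 12 = 8,796.
EOQ = √(2DS/H) = √(2 × 8,796 × 90.9 / 6.02) ≈ 515.40.
Cost at Q* = (D/Q*)S + (Q*/2)H = √(2DSH) ≈ $3,102.69.
Cost at Q = 1,600: (8,796/1,600)×90.9 + (1,600/2)×6.02 = $499.72 + $4,816.00 = $5,315.72.
Excess = $5,315.72 − $3,102.69 = $2,213.04.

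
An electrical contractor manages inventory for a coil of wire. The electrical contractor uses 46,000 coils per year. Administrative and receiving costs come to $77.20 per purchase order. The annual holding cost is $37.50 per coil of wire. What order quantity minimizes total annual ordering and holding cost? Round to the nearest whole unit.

Q* ≈ 435 coils

EOQ = √(2DS / H) = √(2 × 46,000 × 77.2 / 37.5).
= √(7,102,400 / 37.5) = √189,397.3333 ≈ 435.198.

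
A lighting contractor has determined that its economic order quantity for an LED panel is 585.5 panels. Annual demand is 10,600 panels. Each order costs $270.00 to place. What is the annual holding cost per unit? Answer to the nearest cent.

Squaring Q* = √(2DS/H) gives Q*² = 2DS/H.
From Q* = √(2DS/H): H = 2DS / Q*² = 2 × 10,600 × 270 / 585.5² = 16.6973.

H ≈ $16.70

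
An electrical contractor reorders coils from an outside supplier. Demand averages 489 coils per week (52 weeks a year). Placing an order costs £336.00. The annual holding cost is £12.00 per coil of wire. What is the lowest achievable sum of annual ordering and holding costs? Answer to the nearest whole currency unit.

Annual demand D = 489 × 52 = 25,428.
EOQ = √(2DS/H) = √(2 × 25,428 × 336 / 12) ≈ 1193.30.
At the optimum the two cost components are equal, so total cost = 2·(Q*/2)H = Q*·H.
Minimum total = √(2DSH) = √(2 × 25,428 × 336 × 12) ≈ 14319.616.

TC* ≈ £14,320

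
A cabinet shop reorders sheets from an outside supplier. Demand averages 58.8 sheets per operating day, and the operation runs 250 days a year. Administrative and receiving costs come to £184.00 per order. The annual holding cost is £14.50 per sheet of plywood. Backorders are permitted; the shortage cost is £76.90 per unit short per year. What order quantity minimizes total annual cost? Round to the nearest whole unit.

Q* ≈ 666 sheets

Annual demand D = 58.8 × 250 = 14,700.
With planned backorders, Q* = √(2DS/H) · √((H+B)/B).
√(2DS/H) = √(2 × 14,700 × 184 / 14.5) = 610.799.
√((H+B)/B) = √((14.5+76.9)/76.9) = 1.0902.
Q* ≈ 665.899.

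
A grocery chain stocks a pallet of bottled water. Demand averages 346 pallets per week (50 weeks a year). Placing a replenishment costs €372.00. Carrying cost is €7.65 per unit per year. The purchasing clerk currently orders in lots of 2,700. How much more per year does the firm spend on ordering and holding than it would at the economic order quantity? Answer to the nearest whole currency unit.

Extra cost ≈ €2,788 per year

Annual demand D = 346 × 50 = 17,300.
EOQ = √(2DS/H) = √(2 × 17,300 × 372 / 7.65) ≈ 1297.12.
Cost at Q* = (D/Q*)S + (Q*/2)H = √(2DSH) ≈ €9,922.94.
Cost at Q = 2,700: (17,300/2,700)×372 + (2,700/2)×7.65 = €2,383.56 + €10,327.50 = €12,711.06.
Excess = €12,711.06 − €9,922.94 = €2,788.12.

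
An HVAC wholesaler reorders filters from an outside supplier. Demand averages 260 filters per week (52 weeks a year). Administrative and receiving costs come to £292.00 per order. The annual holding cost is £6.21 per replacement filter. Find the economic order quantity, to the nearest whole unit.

Annual demand D = 260 × 52 = 13,520.
EOQ = √(2DS / H) = √(2 × 13,520 × 292 / 6.21).
= √(7,895,680 / 6.21) = √1,271,446.0548 ≈ 1127.584.

Q* ≈ 1,128 filters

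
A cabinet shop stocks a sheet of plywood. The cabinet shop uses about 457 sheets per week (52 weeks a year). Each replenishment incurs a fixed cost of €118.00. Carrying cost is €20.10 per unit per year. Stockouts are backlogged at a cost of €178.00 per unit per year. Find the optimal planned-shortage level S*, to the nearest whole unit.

Annual demand D = 457 × 52 = 23,764.
With planned backorders, Q* = √(2DS/H) · √((H+B)/B).
√(2DS/H) = √(2 × 23,764 × 118 / 20.1) = 528.224.
√((H+B)/B) = √((20.1+178)/178) = 1.0550.
Q* ≈ 557.250.
S* = Q* · H/(H+B) = 557.250 × 20.1/198.1 ≈ 56.541.

S* ≈ 57 sheets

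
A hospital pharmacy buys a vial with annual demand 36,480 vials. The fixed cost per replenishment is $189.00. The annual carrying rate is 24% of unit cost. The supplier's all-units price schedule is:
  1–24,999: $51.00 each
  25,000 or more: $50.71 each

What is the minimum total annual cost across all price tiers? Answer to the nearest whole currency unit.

TC* ≈ $1,873,472

Holding cost per unit per year at price C is H = 0.24·C.
For each price level, check whether its EOQ is feasible; otherwise the best quantity at that price is the breakpoint.
EOQ at $51.00 = 1061.4 (feasible in tier 1): TC = 36,480×$51.00 + (36,480/1061.4)×189 + (1061.4/2)×0.24×$51.00 = $1,873,471.64.
EOQ at $50.71 = 1064.4 < 25000, so use break Q=25000: TC = 36,480×$50.71 + (36,480/25000.0)×189 + (25000.0/2)×0.24×$50.71 = $2,002,306.59.
Lowest total cost among the candidates is at Q = 1061.4.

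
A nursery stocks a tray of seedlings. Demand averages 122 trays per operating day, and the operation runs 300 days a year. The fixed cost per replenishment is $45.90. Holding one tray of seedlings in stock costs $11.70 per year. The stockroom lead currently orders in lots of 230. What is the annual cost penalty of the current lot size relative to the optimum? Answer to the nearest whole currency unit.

Extra cost ≈ $2,380 per year

Annual demand D = 122 × 300 = 36,600.
EOQ = √(2DS/H) = √(2 × 36,600 × 45.9 / 11.7) ≈ 535.88.
Cost at Q* = (D/Q*)S + (Q*/2)H = √(2DSH) ≈ $6,269.82.
Cost at Q = 230: (36,600/230)×45.9 + (230/2)×11.7 = $7,304.09 + $1,345.50 = $8,649.59.
Excess = $8,649.59 − $6,269.82 = $2,379.77.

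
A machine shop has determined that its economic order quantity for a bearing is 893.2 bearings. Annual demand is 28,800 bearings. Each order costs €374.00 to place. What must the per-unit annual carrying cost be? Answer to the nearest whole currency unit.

Invert the EOQ relation Q*² = 2DS/H.
From Q* = √(2DS/H): H = 2DS / Q*² = 2 × 28,800 × 374 / 893.2² = 27.0020.

H ≈ €27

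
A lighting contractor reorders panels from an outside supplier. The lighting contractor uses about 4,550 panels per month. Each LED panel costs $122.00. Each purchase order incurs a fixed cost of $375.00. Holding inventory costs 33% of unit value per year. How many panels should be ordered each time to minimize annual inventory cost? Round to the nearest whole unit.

Annual demand D = 4,550 × 12 = 54,600.
Holding cost H = 0.33 × $122.00 = $40.2600 per unit per year.
EOQ = √(2DS / H) = √(2 × 54,600 × 375 / 40.26).
= √(40,950,000 / 40.26) = √1,017,138.5991 ≈ 1008.533.

Q* ≈ 1,009 panels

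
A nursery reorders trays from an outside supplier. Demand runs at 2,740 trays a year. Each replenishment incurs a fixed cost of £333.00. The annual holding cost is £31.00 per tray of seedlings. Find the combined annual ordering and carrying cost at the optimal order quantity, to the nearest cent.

TC* ≈ £7,521.31

The optimal lot size = √(2DS/H) = √(2 × 2,740 × 333 / 31) ≈ 242.62.
At the optimum the two cost components are equal, so total cost = 2·(Q*/2)H = Q*·H.
Minimum total = √(2DSH) = √(2 × 2,740 × 333 × 31) ≈ 7521.306.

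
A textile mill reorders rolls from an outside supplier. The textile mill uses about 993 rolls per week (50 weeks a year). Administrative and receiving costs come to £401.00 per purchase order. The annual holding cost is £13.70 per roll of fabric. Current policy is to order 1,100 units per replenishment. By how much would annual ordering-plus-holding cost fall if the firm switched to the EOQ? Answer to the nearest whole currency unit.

Annual demand D = 993 × 50 = 49,650.
EOQ = √(2DS/H) = √(2 × 49,650 × 401 / 13.7) ≈ 1704.85.
Cost at Q* = (D/Q*)S + (Q*/2)H = √(2DSH) ≈ £23,356.46.
Cost at Q = 1,100: (49,650/1,100)×401 + (1,100/2)×13.7 = £18,099.68 + £7,535.00 = £25,634.68.
Excess = £25,634.68 − £23,356.46 = £2,278.22.

Extra cost ≈ £2,278 per year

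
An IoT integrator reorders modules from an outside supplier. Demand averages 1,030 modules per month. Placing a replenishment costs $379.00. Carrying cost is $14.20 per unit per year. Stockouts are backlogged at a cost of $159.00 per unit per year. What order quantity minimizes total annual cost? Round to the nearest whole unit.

Annual demand D = 1,030 × 12 = 12,360.
With planned backorders, Q* = √(2DS/H) · √((H+B)/B).
√(2DS/H) = √(2 × 12,360 × 379 / 14.2) = 812.269.
√((H+B)/B) = √((14.2+159)/159) = 1.0437.
Q* ≈ 847.764.

Q* ≈ 848 modules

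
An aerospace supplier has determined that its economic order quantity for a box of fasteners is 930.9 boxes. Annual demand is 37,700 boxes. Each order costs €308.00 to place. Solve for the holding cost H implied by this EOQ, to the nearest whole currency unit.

H ≈ €27

Squaring Q* = √(2DS/H) gives Q*² = 2DS/H.
From Q* = √(2DS/H): H = 2DS / Q*² = 2 × 37,700 × 308 / 930.9² = 26.7988.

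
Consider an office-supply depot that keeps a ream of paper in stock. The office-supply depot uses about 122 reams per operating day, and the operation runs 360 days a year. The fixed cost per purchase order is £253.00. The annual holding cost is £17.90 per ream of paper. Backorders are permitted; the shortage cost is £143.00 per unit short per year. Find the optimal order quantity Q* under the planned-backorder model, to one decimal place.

Annual demand D = 122 × 360 = 43,920.
With planned backorders, Q* = √(2DS/H) · √((H+B)/B).
√(2DS/H) = √(2 × 43,920 × 253 / 17.9) = 1114.243.
√((H+B)/B) = √((17.9+143)/143) = 1.0607.
Q* ≈ 1181.925.

Q* ≈ 1,181.9 reams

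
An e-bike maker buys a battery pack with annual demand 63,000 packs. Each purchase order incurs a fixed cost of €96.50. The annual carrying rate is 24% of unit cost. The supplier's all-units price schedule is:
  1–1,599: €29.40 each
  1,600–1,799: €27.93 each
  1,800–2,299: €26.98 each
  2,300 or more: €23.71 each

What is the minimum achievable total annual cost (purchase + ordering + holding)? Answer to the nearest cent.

TC* ≈ €1,502,917.22

Holding cost per unit per year at price C is H = 0.24·C.
For each price level, check whether its EOQ is feasible; otherwise the best quantity at that price is the breakpoint.
EOQ at €29.40 = 1312.7 (feasible in tier 1): TC = 63,000×€29.40 + (63,000/1312.7)×96.5 + (1312.7/2)×0.24×€29.40 = €1,861,462.50.
EOQ at €27.93 = 1346.8 < 1600, so use break Q=1600: TC = 63,000×€27.93 + (63,000/1600.0)×96.5 + (1600.0/2)×0.24×€27.93 = €1,768,752.25.
EOQ at €26.98 = 1370.3 < 1800, so use break Q=1800: TC = 63,000×€26.98 + (63,000/1800.0)×96.5 + (1800.0/2)×0.24×€26.98 = €1,708,945.18.
EOQ at €23.71 = 1461.8 < 2300, so use break Q=2300: TC = 63,000×€23.71 + (63,000/2300.0)×96.5 + (2300.0/2)×0.24×€23.71 = €1,502,917.22.
Lowest total cost among the candidates is at Q = 2300.0.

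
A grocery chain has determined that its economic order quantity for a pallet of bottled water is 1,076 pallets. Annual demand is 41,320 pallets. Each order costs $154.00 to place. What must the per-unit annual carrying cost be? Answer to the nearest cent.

The basic EOQ model gives Q* = √(2DS/H); rearrange for the unknown.
From Q* = √(2DS/H): H = 2DS / Q*² = 2 × 41,320 × 154 / 1,076² = 10.9922.

H ≈ $10.99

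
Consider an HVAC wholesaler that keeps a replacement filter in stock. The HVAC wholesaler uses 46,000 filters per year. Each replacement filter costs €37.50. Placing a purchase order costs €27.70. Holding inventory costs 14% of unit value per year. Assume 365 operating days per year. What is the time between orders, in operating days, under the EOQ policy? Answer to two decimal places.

T ≈ 5.53 days

Holding cost H = 0.14 × €37.50 = €5.2500 per unit per year.
Q* = √(2DS/H) = √(2 × 46,000 × 27.7 / 5.25) ≈ 696.71.
Cycle time = Q*/D × 365 = 696.71 / 46,000 × 365 ≈ 5.528 days.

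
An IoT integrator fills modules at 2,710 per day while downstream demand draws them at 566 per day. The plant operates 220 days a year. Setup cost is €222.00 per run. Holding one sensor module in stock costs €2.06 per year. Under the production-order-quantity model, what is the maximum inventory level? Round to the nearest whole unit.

I_max ≈ 4,608 modules

Annual demand D = 566 × 220 = 124,520.
Production build-up factor (1 − d/p) = 1 − 566/2,710 = 0.7911.
Q* = √(2DS / (H(1 − d/p))) = √(2 × 124,520 × 222 / (2.06 × 0.7911)).
= √(55,286,880 / 1.6298) ≈ 5824.380.
Maximum inventory = Q*(1 − d/p) = 5824.380 × 0.7911 ≈ 4607.923.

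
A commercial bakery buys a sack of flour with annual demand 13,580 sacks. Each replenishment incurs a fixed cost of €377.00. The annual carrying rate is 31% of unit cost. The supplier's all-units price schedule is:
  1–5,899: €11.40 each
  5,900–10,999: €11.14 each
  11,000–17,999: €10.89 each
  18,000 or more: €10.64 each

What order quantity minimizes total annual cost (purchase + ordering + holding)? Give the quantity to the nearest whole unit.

Q* ≈ 1,702 sacks

Holding cost per unit per year at price C is H = 0.31·C.
For each price level, check whether its EOQ is feasible; otherwise the best quantity at that price is the breakpoint.
EOQ at €11.40 = 1702.2 (feasible in tier 1): TC = 13,580×€11.40 + (13,580/1702.2)×377 + (1702.2/2)×0.31×€11.40 = €160,827.46.
EOQ at €11.14 = 1721.9 < 5900, so use break Q=5900: TC = 13,580×€11.14 + (13,580/5900.0)×377 + (5900.0/2)×0.31×€11.14 = €162,336.47.
EOQ at €10.89 = 1741.6 < 11000, so use break Q=11000: TC = 13,580×€10.89 + (13,580/11000.0)×377 + (11000.0/2)×0.31×€10.89 = €166,919.07.
EOQ at €10.64 = 1761.9 < 18000, so use break Q=18000: TC = 13,580×€10.64 + (13,580/18000.0)×377 + (18000.0/2)×0.31×€10.64 = €174,461.23.
Lowest total cost is €160,827.46 at Q = 1702.2.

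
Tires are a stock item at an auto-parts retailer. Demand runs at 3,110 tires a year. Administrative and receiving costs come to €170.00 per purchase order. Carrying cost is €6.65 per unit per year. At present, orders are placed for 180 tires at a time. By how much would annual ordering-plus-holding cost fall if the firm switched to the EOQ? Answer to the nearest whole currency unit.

Extra cost ≈ €884 per year

EOQ = √(2DS/H) = √(2 × 3,110 × 170 / 6.65) ≈ 398.76.
Cost at Q* = (D/Q*)S + (Q*/2)H = √(2DSH) ≈ €2,651.74.
Cost at Q = 180: (3,110/180)×170 + (180/2)×6.65 = €2,937.22 + €598.50 = €3,535.72.
Excess = €3,535.72 − €2,651.74 = €883.99.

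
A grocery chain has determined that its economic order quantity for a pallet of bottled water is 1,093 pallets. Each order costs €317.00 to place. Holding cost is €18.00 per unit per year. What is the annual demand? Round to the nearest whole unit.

Squaring Q* = √(2DS/H) gives Q*² = 2DS/H.
From Q* = √(2DS/H): D = Q*²H / (2S) = 1,093² × 18 / (2 × 317) = 33917.479.

D ≈ 33,917 pallets per year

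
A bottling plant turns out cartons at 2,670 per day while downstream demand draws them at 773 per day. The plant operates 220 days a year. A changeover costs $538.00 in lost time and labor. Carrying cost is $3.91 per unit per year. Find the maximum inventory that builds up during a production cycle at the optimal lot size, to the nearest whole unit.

I_max ≈ 5,766 cartons

Annual demand D = 773 × 220 = 170,060.
Production build-up factor (1 − d/p) = 1 − 773/2,670 = 0.7105.
Q* = √(2DS / (H(1 − d/p))) = √(2 × 170,060 × 538 / (3.91 × 0.7105)).
= √(182,984,560 / 2.778) ≈ 8115.977.
Maximum inventory = Q*(1 − d/p) = 8115.977 × 0.7105 ≈ 5766.295.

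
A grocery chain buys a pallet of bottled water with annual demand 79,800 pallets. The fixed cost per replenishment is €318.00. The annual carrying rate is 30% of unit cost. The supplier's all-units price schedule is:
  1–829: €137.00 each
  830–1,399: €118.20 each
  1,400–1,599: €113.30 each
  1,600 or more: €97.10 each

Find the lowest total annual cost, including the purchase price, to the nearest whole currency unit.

TC* ≈ €7,787,744

Holding cost per unit per year at price C is H = 0.30·C.
Candidates are each tier's EOQ (if it falls in that tier) and each price-break quantity.
Tier 1 (€137.00): EOQ = 1111.2 exceeds tier's upper bound 829, so this tier is dominated.
EOQ at €118.20 = 1196.4 (feasible in tier 2): TC = 79,800×€118.20 + (79,800/1196.4)×318 + (1196.4/2)×0.30×€118.20 = €9,474,782.80.
EOQ at €113.30 = 1222.0 < 1400, so use break Q=1400: TC = 79,800×€113.30 + (79,800/1400.0)×318 + (1400.0/2)×0.30×€113.30 = €9,083,259.00.
EOQ at €97.10 = 1320.0 < 1600, so use break Q=1600: TC = 79,800×€97.10 + (79,800/1600.0)×318 + (1600.0/2)×0.30×€97.10 = €7,787,744.25.
Lowest total cost among the candidates is at Q = 1600.0.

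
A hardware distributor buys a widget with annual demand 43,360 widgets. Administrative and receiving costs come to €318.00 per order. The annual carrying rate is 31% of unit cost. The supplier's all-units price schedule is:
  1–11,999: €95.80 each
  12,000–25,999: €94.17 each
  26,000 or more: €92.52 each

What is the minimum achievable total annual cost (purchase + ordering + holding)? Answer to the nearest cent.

Holding cost per unit per year at price C is H = 0.31·C.
For each price level, check whether its EOQ is feasible; otherwise the best quantity at that price is the breakpoint.
EOQ at €95.80 = 963.6 (feasible in tier 1): TC = 43,360×€95.80 + (43,360/963.6)×318 + (963.6/2)×0.31×€95.80 = €4,182,505.84.
EOQ at €94.17 = 971.9 < 12000, so use break Q=12000: TC = 43,360×€94.17 + (43,360/12000.0)×318 + (12000.0/2)×0.31×€94.17 = €4,259,516.44.
EOQ at €92.52 = 980.6 < 26000, so use break Q=26000: TC = 43,360×€92.52 + (43,360/26000.0)×318 + (26000.0/2)×0.31×€92.52 = €4,385,053.13.
Lowest total cost among the candidates is at Q = 963.6.

TC* ≈ €4,182,505.84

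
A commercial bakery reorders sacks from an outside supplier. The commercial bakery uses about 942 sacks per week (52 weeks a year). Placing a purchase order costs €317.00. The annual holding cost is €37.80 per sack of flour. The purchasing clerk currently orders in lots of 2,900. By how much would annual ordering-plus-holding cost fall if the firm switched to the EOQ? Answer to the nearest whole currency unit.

Annual demand D = 942 × 52 = 48,984.
EOQ = √(2DS/H) = √(2 × 48,984 × 317 / 37.8) ≈ 906.41.
Cost at Q* = (D/Q*)S + (Q*/2)H = √(2DSH) ≈ €34,262.39.
Cost at Q = 2,900: (48,984/2,900)×317 + (2,900/2)×37.8 = €5,354.46 + €54,810.00 = €60,164.46.
Excess = €60,164.46 − €34,262.39 = €25,902.07.

Extra cost ≈ €25,902 per year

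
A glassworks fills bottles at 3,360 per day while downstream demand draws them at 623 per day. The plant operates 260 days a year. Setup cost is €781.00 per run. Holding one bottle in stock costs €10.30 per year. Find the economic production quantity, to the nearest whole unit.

Annual demand D = 623 × 260 = 161,980.
Production build-up factor (1 − d/p) = 1 − 623/3,360 = 0.8146.
Q* = √(2DS / (H(1 − d/p))) = √(2 × 161,980 × 781 / (10.3 × 0.8146)).
= √(253,012,760 / 8.3902) ≈ 5491.422.

Q* ≈ 5,491 bottles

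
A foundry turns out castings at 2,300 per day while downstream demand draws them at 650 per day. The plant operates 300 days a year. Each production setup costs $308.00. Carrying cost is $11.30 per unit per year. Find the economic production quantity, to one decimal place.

Annual demand D = 650 × 300 = 195,000.
Production build-up factor (1 − d/p) = 1 − 650/2,300 = 0.7174.
Q* = √(2DS / (H(1 − d/p))) = √(2 × 195,000 × 308 / (11.3 × 0.7174)).
= √(120,120,000 / 8.1065) ≈ 3849.376.

Q* ≈ 3,849.4 castings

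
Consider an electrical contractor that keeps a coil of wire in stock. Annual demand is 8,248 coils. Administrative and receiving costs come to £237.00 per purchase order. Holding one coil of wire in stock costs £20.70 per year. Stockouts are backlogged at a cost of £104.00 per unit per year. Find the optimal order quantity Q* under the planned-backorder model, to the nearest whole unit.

Q* ≈ 476 coils

With planned backorders, Q* = √(2DS/H) · √((H+B)/B).
√(2DS/H) = √(2 × 8,248 × 237 / 20.7) = 434.589.
√((H+B)/B) = √((20.7+104)/104) = 1.0950.
Q* ≈ 475.877.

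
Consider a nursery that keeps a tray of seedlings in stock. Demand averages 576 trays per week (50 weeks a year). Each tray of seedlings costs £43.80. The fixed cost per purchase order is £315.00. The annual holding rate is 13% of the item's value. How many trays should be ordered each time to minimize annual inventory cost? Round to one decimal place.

Annual demand D = 576 × 50 = 28,800.
Holding cost H = 0.13 × £43.80 = £5.6940 per unit per year.
EOQ = √(2DS / H) = √(2 × 28,800 × 315 / 5.694).
= √(18,144,000 / 5.694) = √3,186,512.118 ≈ 1785.080.

Q* ≈ 1,785.1 trays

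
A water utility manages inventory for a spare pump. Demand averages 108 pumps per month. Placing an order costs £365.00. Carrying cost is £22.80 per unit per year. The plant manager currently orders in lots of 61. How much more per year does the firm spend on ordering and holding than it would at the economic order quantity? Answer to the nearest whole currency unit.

Annual demand D = 108 × 12 = 1,296.
EOQ = √(2DS/H) = √(2 × 1,296 × 365 / 22.8) ≈ 203.70.
Cost at Q* = (D/Q*)S + (Q*/2)H = √(2DSH) ≈ £4,644.42.
Cost at Q = 61: (1,296/61)×365 + (61/2)×22.8 = £7,754.75 + £695.40 = £8,450.15.
Excess = £8,450.15 − £4,644.42 = £3,805.74.

Extra cost ≈ £3,806 per year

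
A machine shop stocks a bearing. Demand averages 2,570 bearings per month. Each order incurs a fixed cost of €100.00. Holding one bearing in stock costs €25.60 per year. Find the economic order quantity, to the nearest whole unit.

Q* ≈ 491 bearings

Annual demand D = 2,570 × 12 = 30,840.
EOQ = √(2DS / H) = √(2 × 30,840 × 100 / 25.6).
= √(6,168,000 / 25.6) = √240,937.5 ≈ 490.854.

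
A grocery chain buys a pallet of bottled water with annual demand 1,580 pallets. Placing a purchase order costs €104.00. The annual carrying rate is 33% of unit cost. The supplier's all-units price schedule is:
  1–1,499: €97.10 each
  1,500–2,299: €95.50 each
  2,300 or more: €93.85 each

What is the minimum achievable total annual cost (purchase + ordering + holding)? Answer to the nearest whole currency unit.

TC* ≈ €156,663

Holding cost per unit per year at price C is H = 0.33·C.
For each price level, check whether its EOQ is feasible; otherwise the best quantity at that price is the breakpoint.
EOQ at €97.10 = 101.3 (feasible in tier 1): TC = 1,580×€97.10 + (1,580/101.3)×104 + (101.3/2)×0.33×€97.10 = €156,663.09.
EOQ at €95.50 = 102.1 < 1500, so use break Q=1500: TC = 1,580×€95.50 + (1,580/1500.0)×104 + (1500.0/2)×0.33×€95.50 = €174,635.80.
EOQ at €93.85 = 103.0 < 2300, so use break Q=2300: TC = 1,580×€93.85 + (1,580/2300.0)×104 + (2300.0/2)×0.33×€93.85 = €183,970.52.
Lowest total cost among the candidates is at Q = 101.3.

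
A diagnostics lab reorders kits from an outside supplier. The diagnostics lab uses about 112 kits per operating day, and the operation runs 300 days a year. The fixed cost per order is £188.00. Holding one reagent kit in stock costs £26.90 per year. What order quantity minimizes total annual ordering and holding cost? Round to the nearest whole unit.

Annual demand D = 112 × 300 = 33,600.
EOQ = √(2DS / H) = √(2 × 33,600 × 188 / 26.9).
= √(12,633,600 / 26.9) = √469,650.5576 ≈ 685.311.

Q* ≈ 685 kits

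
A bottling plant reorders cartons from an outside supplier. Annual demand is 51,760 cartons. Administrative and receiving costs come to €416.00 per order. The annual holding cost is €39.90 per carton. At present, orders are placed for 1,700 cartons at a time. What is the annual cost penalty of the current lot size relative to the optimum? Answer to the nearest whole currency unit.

Extra cost ≈ €5,129 per year

EOQ = √(2DS/H) = √(2 × 51,760 × 416 / 39.9) ≈ 1038.90.
Cost at Q* = (D/Q*)S + (Q*/2)H = √(2DSH) ≈ €41,451.98.
Cost at Q = 1,700: (51,760/1,700)×416 + (1,700/2)×39.9 = €12,665.98 + €33,915.00 = €46,580.98.
Excess = €46,580.98 − €41,451.98 = €5,129.00.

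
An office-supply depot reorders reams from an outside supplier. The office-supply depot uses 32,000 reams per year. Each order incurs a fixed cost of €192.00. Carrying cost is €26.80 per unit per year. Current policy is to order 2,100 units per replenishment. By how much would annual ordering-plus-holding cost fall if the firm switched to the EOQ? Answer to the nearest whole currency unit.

Extra cost ≈ €12,919 per year

EOQ = √(2DS/H) = √(2 × 32,000 × 192 / 26.8) ≈ 677.13.
Cost at Q* = (D/Q*)S + (Q*/2)H = √(2DSH) ≈ €18,147.13.
Cost at Q = 2,100: (32,000/2,100)×192 + (2,100/2)×26.8 = €2,925.71 + €28,140.00 = €31,065.71.
Excess = €31,065.71 − €18,147.13 = €12,918.58.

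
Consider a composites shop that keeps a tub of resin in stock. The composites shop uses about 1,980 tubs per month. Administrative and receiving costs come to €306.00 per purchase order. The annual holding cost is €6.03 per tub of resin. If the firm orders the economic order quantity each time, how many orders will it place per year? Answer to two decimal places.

N ≈ 15.30 orders per year

Annual demand D = 1,980 × 12 = 23,760.
Q* = √(2DS/H) = √(2 × 23,760 × 306 / 6.03) ≈ 1552.89.
Orders per year = D / Q* = 23,760 / 1552.89 ≈ 15.301.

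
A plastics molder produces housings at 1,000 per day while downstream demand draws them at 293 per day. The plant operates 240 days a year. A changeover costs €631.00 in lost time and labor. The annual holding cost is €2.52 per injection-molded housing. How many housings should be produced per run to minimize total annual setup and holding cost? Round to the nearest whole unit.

Q* ≈ 7,058 housings

Annual demand D = 293 × 240 = 70,320.
Production build-up factor (1 − d/p) = 1 − 293/1,000 = 0.7070.
Q* = √(2DS / (H(1 − d/p))) = √(2 × 70,320 × 631 / (2.52 × 0.7070)).
= √(88,743,840 / 1.7816) ≈ 7057.634.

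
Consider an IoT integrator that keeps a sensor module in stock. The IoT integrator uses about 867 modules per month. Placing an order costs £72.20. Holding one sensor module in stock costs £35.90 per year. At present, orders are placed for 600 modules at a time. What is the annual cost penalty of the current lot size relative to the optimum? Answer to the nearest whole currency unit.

Extra cost ≈ £4,678 per year

Annual demand D = 867 × 12 = 10,404.
EOQ = √(2DS/H) = √(2 × 10,404 × 72.2 / 35.9) ≈ 204.57.
Cost at Q* = (D/Q*)S + (Q*/2)H = √(2DSH) ≈ £7,343.97.
Cost at Q = 600: (10,404/600)×72.2 + (600/2)×35.9 = £1,251.95 + £10,770.00 = £12,021.95.
Excess = £12,021.95 − £7,343.97 = £4,677.98.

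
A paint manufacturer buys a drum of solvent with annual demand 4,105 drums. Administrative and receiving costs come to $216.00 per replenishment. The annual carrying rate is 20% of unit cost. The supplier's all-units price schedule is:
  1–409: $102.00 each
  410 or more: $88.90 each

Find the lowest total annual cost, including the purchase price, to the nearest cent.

TC* ≈ $370,742.03

Holding cost per unit per year at price C is H = 0.20·C.
For each price level, check whether its EOQ is feasible; otherwise the best quantity at that price is the breakpoint.
EOQ at $102.00 = 294.8 (feasible in tier 1): TC = 4,105×$102.00 + (4,105/294.8)×216 + (294.8/2)×0.20×$102.00 = $424,724.69.
EOQ at $88.90 = 315.8 < 410, so use break Q=410: TC = 4,105×$88.90 + (4,105/410.0)×216 + (410.0/2)×0.20×$88.90 = $370,742.03.
Lowest total cost among the candidates is at Q = 410.0.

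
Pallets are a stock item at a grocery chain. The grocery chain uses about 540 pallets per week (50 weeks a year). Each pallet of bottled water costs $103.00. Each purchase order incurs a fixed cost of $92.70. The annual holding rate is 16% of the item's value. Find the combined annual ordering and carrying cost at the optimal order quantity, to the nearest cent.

Annual demand D = 540 × 50 = 27,000.
Holding cost H = 0.16 × $103.00 = $16.4800 per unit per year.
The optimal lot size = √(2DS/H) = √(2 × 27,000 × 92.7 / 16.48) ≈ 551.14.
At Q*, ordering cost (D/Q*)S equals holding cost (Q*/2)H, each = √(DSH/2).
Minimum total = √(2DSH) = √(2 × 27,000 × 92.7 × 16.48) ≈ 9082.708.

TC* ≈ $9,082.71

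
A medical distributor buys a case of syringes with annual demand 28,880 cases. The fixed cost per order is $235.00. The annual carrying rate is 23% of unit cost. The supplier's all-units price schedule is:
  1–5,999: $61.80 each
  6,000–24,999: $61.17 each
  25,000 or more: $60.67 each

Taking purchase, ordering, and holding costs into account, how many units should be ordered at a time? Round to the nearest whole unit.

Holding cost per unit per year at price C is H = 0.23·C.
Candidates are each tier's EOQ (if it falls in that tier) and each price-break quantity.
EOQ at $61.80 = 977.2 (feasible in tier 1): TC = 28,880×$61.80 + (28,880/977.2)×235 + (977.2/2)×0.23×$61.80 = $1,798,674.11.
EOQ at $61.17 = 982.2 < 6000, so use break Q=6000: TC = 28,880×$61.17 + (28,880/6000.0)×235 + (6000.0/2)×0.23×$61.17 = $1,809,928.03.
EOQ at $60.67 = 986.3 < 25000, so use break Q=25000: TC = 28,880×$60.67 + (28,880/25000.0)×235 + (25000.0/2)×0.23×$60.67 = $1,926,847.32.
Lowest total cost is $1,798,674.11 at Q = 977.2.

Q* ≈ 977 cases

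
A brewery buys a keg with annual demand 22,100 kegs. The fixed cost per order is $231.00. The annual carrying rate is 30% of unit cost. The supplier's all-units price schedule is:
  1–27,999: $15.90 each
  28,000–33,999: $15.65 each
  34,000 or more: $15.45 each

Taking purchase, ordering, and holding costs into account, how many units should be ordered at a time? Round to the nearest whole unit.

Holding cost per unit per year at price C is H = 0.30·C.
Evaluate total cost at each tier's feasible EOQ or, if the EOQ is below the tier, at the tier's minimum quantity.
EOQ at $15.90 = 1463.0 (feasible in tier 1): TC = 22,100×$15.90 + (22,100/1463.0)×231 + (1463.0/2)×0.30×$15.90 = $358,368.73.
EOQ at $15.65 = 1474.7 < 28000, so use break Q=28000: TC = 22,100×$15.65 + (22,100/28000.0)×231 + (28000.0/2)×0.30×$15.65 = $411,777.33.
EOQ at $15.45 = 1484.2 < 34000, so use break Q=34000: TC = 22,100×$15.45 + (22,100/34000.0)×231 + (34000.0/2)×0.30×$15.45 = $420,390.15.
Lowest total cost is $358,368.73 at Q = 1463.0.

Q* ≈ 1,463 kegs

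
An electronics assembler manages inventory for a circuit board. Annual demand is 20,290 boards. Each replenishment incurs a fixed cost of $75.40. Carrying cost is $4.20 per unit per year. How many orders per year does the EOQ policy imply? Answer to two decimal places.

Q* = √(2DS/H) = √(2 × 20,290 × 75.4 / 4.2) ≈ 853.53.
Orders per year = D / Q* = 20,290 / 853.53 ≈ 23.772.

N ≈ 23.77 orders per year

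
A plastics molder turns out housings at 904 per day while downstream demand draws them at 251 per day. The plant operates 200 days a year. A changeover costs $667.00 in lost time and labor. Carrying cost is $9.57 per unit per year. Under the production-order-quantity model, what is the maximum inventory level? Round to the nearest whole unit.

Annual demand D = 251 × 200 = 50,200.
Production build-up factor (1 − d/p) = 1 − 251/904 = 0.7223.
Q* = √(2DS / (H(1 − d/p))) = √(2 × 50,200 × 667 / (9.57 × 0.7223)).
= √(66,966,800 / 6.9128) ≈ 3112.443.
Maximum inventory = Q*(1 − d/p) = 3112.443 × 0.7223 ≈ 2248.258.

I_max ≈ 2,248 housings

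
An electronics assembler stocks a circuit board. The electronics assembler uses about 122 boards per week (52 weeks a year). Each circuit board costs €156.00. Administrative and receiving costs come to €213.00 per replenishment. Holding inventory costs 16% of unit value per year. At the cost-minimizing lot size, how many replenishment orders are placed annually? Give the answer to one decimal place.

Annual demand D = 122 × 52 = 6,344.
Holding cost H = 0.16 × €156.00 = €24.9600 per unit per year.
EOQ = √(2DS/H) = √(2 × 6,344 × 213 / 24.96) ≈ 329.05.
Orders per year = D / Q* = 6,344 / 329.05 ≈ 19.280.

N ≈ 19.3 orders per year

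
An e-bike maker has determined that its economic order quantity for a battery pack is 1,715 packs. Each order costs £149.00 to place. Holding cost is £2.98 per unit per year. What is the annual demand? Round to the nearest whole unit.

Squaring Q* = √(2DS/H) gives Q*² = 2DS/H.
From Q* = √(2DS/H): D = Q*²H / (2S) = 1,715² × 2.98 / (2 × 149) = 29412.250.

D ≈ 29,412 packs per year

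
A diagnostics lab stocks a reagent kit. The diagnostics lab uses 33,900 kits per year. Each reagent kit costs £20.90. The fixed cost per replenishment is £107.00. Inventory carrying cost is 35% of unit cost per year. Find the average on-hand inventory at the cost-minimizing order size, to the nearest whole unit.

Average inventory ≈ 498 kits

Holding cost H = 0.35 × £20.90 = £7.3150 per unit per year.
Q* = √(2DS/H) = √(2 × 33,900 × 107 / 7.315) ≈ 995.86.
Average inventory = Q*/2 ≈ 995.86 / 2 = 497.931.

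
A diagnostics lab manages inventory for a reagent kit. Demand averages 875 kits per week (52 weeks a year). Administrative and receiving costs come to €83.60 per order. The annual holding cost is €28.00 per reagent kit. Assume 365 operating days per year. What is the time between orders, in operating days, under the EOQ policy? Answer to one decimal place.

T ≈ 4.2 days

Annual demand D = 875 × 52 = 45,500.
Q* = √(2DS/H) = √(2 × 45,500 × 83.6 / 28) ≈ 521.25.
Cycle time = Q*/D × 365 = 521.25 / 45,500 × 365 ≈ 4.181 days.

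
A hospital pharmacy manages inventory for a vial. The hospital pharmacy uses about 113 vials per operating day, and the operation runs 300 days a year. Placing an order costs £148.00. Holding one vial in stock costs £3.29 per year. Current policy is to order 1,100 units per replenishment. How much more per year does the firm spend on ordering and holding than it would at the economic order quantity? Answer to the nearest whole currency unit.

Extra cost ≈ £625 per year

Annual demand D = 113 × 300 = 33,900.
EOQ = √(2DS/H) = √(2 × 33,900 × 148 / 3.29) ≈ 1746.42.
Cost at Q* = (D/Q*)S + (Q*/2)H = √(2DSH) ≈ £5,745.71.
Cost at Q = 1,100: (33,900/1,100)×148 + (1,100/2)×3.29 = £4,561.09 + £1,809.50 = £6,370.59.
Excess = £6,370.59 − £5,745.71 = £624.88.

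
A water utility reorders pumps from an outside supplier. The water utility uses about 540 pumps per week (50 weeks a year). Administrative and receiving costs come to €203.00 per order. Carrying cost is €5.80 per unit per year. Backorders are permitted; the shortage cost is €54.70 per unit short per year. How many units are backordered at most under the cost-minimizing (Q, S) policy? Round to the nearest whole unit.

S* ≈ 139 pumps

Annual demand D = 540 × 50 = 27,000.
With planned backorders, Q* = √(2DS/H) · √((H+B)/B).
√(2DS/H) = √(2 × 27,000 × 203 / 5.8) = 1374.773.
√((H+B)/B) = √((5.8+54.7)/54.7) = 1.0517.
Q* ≈ 1445.822.
S* = Q* · H/(H+B) = 1445.822 × 5.8/60.5 ≈ 138.608.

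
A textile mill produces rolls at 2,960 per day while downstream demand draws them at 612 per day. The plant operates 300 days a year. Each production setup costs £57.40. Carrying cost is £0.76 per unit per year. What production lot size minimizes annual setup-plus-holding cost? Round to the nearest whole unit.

Annual demand D = 612 × 300 = 183,600.
Production build-up factor (1 − d/p) = 1 − 612/2,960 = 0.7932.
Q* = √(2DS / (H(1 − d/p))) = √(2 × 183,600 × 57.4 / (0.76 × 0.7932)).
= √(21,077,280 / 0.6029) ≈ 5912.856.

Q* ≈ 5,913 rolls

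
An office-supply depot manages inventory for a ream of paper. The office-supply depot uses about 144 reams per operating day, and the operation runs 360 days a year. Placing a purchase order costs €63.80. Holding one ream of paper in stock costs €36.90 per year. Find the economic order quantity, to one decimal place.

Q* ≈ 423.4 reams

Annual demand D = 144 × 360 = 51,840.
EOQ = √(2DS / H) = √(2 × 51,840 × 63.8 / 36.9).
= √(6,614,784 / 36.9) = √179,262.439 ≈ 423.394.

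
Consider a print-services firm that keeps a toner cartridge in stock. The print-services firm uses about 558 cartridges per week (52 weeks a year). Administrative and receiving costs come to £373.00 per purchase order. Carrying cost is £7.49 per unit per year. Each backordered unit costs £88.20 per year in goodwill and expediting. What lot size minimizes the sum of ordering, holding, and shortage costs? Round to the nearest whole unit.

Annual demand D = 558 × 52 = 29,016.
With planned backorders, Q* = √(2DS/H) · √((H+B)/B).
√(2DS/H) = √(2 × 29,016 × 373 / 7.49) = 1699.994.
√((H+B)/B) = √((7.49+88.2)/88.2) = 1.0416.
Q* ≈ 1770.705.

Q* ≈ 1,771 cartridges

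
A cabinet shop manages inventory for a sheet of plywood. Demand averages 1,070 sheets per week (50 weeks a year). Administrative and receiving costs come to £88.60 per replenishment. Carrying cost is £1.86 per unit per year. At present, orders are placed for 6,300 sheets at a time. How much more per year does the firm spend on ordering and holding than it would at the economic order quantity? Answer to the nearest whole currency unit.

Annual demand D = 1,070 × 50 = 53,500.
EOQ = √(2DS/H) = √(2 × 53,500 × 88.6 / 1.86) ≈ 2257.63.
Cost at Q* = (D/Q*)S + (Q*/2)H = √(2DSH) ≈ £4,199.19.
Cost at Q = 6,300: (53,500/6,300)×88.6 + (6,300/2)×1.86 = £752.40 + £5,859.00 = £6,611.40.
Excess = £6,611.40 − £4,199.19 = £2,412.21.

Extra cost ≈ £2,412 per year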